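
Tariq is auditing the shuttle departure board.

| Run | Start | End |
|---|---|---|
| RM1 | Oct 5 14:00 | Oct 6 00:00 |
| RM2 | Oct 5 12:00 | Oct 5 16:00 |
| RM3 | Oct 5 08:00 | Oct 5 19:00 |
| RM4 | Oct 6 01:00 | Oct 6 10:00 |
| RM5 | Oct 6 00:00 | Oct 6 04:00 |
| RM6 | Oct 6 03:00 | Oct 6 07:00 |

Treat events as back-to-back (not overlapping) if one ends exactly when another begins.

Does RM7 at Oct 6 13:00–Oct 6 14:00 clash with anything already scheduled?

RM3: ends Oct 5 19:00 at or before RM7 starts Oct 6 13:00 → clear.
RM2: ends Oct 5 16:00 at or before RM7 starts Oct 6 13:00 → clear.
RM1: ends Oct 6 00:00 at or before RM7 starts Oct 6 13:00 → clear.
RM5: ends Oct 6 04:00 at or before RM7 starts Oct 6 13:00 → clear.
RM4: ends Oct 6 10:00 at or before RM7 starts Oct 6 13:00 → clear.
RM6: ends Oct 6 07:00 at or before RM7 starts Oct 6 13:00 → clear.

No — it doesn't clash with anything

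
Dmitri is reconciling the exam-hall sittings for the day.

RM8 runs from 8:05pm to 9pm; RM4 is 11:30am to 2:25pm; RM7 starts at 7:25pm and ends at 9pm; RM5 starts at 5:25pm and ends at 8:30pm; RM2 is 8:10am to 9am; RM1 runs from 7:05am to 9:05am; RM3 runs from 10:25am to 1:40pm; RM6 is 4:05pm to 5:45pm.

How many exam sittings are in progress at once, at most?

3

Sort all start/end points and keep a running count:
7:05am start RM1 → 1
8:10am start RM2 → 2
9am end RM2 → 1
9:05am end RM1 → 0
10:25am start RM3 → 1
11:30am start RM4 → 2
1:40pm end RM3 → 1
2:25pm end RM4 → 0
4:05pm start RM6 → 1
5:25pm start RM5 → 2
5:45pm end RM6 → 1
7:25pm start RM7 → 2
8:05pm start RM8 → 3
8:30pm end RM5 → 2
9pm end RM7 → 1
9pm end RM8 → 0
Peak is 3, at 8:05pm (RM5, RM7, RM8).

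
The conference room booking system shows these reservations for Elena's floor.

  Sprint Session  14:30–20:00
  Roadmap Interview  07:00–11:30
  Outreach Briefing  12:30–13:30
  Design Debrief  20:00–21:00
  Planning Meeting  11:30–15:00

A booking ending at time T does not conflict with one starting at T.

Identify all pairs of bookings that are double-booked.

Outreach Briefing & Planning Meeting, Planning Meeting & Sprint Session

Two intervals overlap when each starts before the other ends.
Sorted by start: Roadmap Interview, Planning Meeting, Outreach Briefing, Sprint Session, Design Debrief.
Planning Meeting starts exactly when Roadmap Interview ends (back-to-back, no overlap), so Roadmap Interview has no further overlaps.
Outreach Briefing starts before Planning Meeting ends → Planning Meeting and Outreach Briefing overlap.
Sprint Session starts before Planning Meeting ends → Planning Meeting and Sprint Session overlap.
Design Debrief starts after Planning Meeting ends.
Sprint Session starts after Outreach Briefing ends, so Outreach Briefing has no further overlaps.
Design Debrief starts exactly when Sprint Session ends (back-to-back, no overlap).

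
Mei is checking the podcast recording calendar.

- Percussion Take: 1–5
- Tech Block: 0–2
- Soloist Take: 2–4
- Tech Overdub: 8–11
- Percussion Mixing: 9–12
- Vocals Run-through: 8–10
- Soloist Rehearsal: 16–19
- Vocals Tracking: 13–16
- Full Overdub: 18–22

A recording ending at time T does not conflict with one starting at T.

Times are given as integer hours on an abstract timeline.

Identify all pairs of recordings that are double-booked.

Full Overdub & Soloist Rehearsal, Percussion Mixing & Tech Overdub, Percussion Mixing & Vocals Run-through, Percussion Take & Soloist Take, Percussion Take & Tech Block, Tech Overdub & Vocals Run-through

Sorted by start: Tech Block, Percussion Take, Soloist Take, Tech Overdub, Vocals Run-through, Percussion Mixing, Vocals Tracking, Soloist Rehearsal, Full Overdub.
Percussion Take starts before Tech Block ends → Tech Block and Percussion Take overlap.
Soloist Take starts exactly when Tech Block ends (back-to-back, no overlap), so nothing later overlaps Tech Block either.
Soloist Take starts before Percussion Take ends → Percussion Take and Soloist Take overlap.
Tech Overdub starts after Percussion Take ends, so nothing later overlaps Percussion Take either.
Tech Overdub starts after Soloist Take ends, so nothing later overlaps Soloist Take either.
Vocals Run-through starts before Tech Overdub ends → Tech Overdub and Vocals Run-through overlap.
Percussion Mixing starts before Tech Overdub ends → Tech Overdub and Percussion Mixing overlap.
Vocals Tracking starts after Tech Overdub ends, so nothing later overlaps Tech Overdub either.
Percussion Mixing starts before Vocals Run-through ends → Vocals Run-through and Percussion Mixing overlap.
Vocals Tracking starts after Vocals Run-through ends, so nothing later overlaps Vocals Run-through either.
Vocals Tracking starts after Percussion Mixing ends, so nothing later overlaps Percussion Mixing either.
Soloist Rehearsal starts exactly when Vocals Tracking ends (back-to-back, no overlap), so nothing later overlaps Vocals Tracking either.
Full Overdub starts before Soloist Rehearsal ends → Soloist Rehearsal and Full Overdub overlap.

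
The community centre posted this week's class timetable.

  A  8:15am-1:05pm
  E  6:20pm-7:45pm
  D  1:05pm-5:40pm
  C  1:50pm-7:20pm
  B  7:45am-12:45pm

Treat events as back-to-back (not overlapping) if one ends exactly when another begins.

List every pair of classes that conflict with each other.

A & B, C & D, C & E

Sorted by start: B, A, D, C, E.
A starts before B ends → B and A overlap.
D starts after B ends, so nothing later overlaps B either.
D starts exactly when A ends (back-to-back, no overlap), so nothing later overlaps A either.
C starts before D ends → D and C overlap.
E starts after D ends.
E starts before C ends → C and E overlap.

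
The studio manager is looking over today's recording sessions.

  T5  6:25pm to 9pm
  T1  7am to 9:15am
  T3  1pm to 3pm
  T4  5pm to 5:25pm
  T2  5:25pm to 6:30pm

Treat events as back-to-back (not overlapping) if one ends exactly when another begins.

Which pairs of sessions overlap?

Check each pair: they overlap iff neither finishes before the other starts.
Sorted by start: T1, T3, T4, T2, T5.
T3 starts after T1 ends — done with T1.
T4 starts after T3 ends — done with T3.
T2 starts exactly when T4 ends (back-to-back, no overlap) — done with T4.
T5 starts before T2 ends → T2 and T5 overlap.

T2 & T5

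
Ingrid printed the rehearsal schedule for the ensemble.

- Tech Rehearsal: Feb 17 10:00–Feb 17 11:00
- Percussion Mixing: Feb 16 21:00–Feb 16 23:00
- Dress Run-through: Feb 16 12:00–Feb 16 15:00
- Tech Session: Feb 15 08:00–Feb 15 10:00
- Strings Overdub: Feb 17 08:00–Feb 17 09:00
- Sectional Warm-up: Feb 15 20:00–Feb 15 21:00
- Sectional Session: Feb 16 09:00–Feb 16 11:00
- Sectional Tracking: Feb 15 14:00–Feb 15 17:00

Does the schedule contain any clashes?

Sorted by start: Tech Session, Sectional Tracking, Sectional Warm-up, Sectional Session, Dress Run-through, Percussion Mixing, Strings Overdub, Tech Rehearsal.
Sectional Tracking starts after Tech Session ends — done with Tech Session.
Sectional Warm-up starts after Sectional Tracking ends — done with Sectional Tracking.
Sectional Session starts after Sectional Warm-up ends — done with Sectional Warm-up.
Dress Run-through starts after Sectional Session ends — done with Sectional Session.
Percussion Mixing starts after Dress Run-through ends — done with Dress Run-through.
Strings Overdub starts after Percussion Mixing ends — done with Percussion Mixing.
Tech Rehearsal starts after Strings Overdub ends.
Every pair is clear; the schedule has no overlaps.

No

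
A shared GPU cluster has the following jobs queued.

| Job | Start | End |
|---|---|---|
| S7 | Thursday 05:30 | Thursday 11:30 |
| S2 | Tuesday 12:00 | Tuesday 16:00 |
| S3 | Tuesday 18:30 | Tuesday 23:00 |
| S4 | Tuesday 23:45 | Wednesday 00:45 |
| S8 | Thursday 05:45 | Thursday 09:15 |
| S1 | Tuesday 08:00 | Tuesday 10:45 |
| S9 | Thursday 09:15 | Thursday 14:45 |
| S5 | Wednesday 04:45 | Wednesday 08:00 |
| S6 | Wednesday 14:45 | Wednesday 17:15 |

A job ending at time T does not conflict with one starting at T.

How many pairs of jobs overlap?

Check each pair: they overlap iff neither finishes before the other starts.
Sorted by start: S1, S2, S3, S4, S5, S6, S7, S8, S9.
S2 starts after S1 ends, so S1 has no further overlaps.
S3 starts after S2 ends, so S2 has no further overlaps.
S4 starts after S3 ends, so S3 has no further overlaps.
S5 starts after S4 ends, so S4 has no further overlaps.
S6 starts after S5 ends, so S5 has no further overlaps.
S7 starts after S6 ends, so S6 has no further overlaps.
S8 starts before S7 ends → S7 and S8 overlap.
S9 starts before S7 ends → S7 and S9 overlap.
S9 starts exactly when S8 ends (back-to-back, no overlap).
Overlapping pairs: S7 & S8, S7 & S9 — 2 in total.

2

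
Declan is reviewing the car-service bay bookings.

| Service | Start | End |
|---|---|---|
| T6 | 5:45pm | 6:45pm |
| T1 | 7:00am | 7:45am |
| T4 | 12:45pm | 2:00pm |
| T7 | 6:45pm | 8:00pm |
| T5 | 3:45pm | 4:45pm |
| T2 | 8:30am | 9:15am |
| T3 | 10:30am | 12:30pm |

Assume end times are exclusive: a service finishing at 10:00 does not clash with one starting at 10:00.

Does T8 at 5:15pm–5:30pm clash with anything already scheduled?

T1: ends 7:45am at or before T8 starts 5:15pm → clear.
T2: ends 9:15am at or before T8 starts 5:15pm → clear.
T3: ends 12:30pm at or before T8 starts 5:15pm → clear.
T4: ends 2:00pm at or before T8 starts 5:15pm → clear.
T5: ends 4:45pm at or before T8 starts 5:15pm → clear.
T6: starts 5:45pm at or after T8 ends 5:30pm → clear.
T7: starts 6:45pm at or after T8 ends 5:30pm → clear.

No — it doesn't clash with anything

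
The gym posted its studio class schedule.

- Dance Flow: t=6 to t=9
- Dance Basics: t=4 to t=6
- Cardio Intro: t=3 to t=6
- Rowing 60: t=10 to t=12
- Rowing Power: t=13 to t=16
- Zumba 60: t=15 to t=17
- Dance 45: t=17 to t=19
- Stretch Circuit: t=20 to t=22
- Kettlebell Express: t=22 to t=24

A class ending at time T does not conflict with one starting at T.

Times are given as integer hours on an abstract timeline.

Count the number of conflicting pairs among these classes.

Two intervals overlap when each starts before the other ends.
Sorted by start: Cardio Intro, Dance Basics, Dance Flow, Rowing 60, Rowing Power, Zumba 60, Dance 45, Stretch Circuit, Kettlebell Express.
Dance Basics starts before Cardio Intro ends → Cardio Intro and Dance Basics overlap.
Dance Flow starts exactly when Cardio Intro ends (back-to-back, no overlap), so nothing later overlaps Cardio Intro either.
Dance Flow starts exactly when Dance Basics ends (back-to-back, no overlap), so nothing later overlaps Dance Basics either.
Rowing 60 starts after Dance Flow ends, so nothing later overlaps Dance Flow either.
Rowing Power starts after Rowing 60 ends, so nothing later overlaps Rowing 60 either.
Zumba 60 starts before Rowing Power ends → Rowing Power and Zumba 60 overlap.
Dance 45 starts after Rowing Power ends, so nothing later overlaps Rowing Power either.
Dance 45 starts exactly when Zumba 60 ends (back-to-back, no overlap), so nothing later overlaps Zumba 60 either.
Stretch Circuit starts after Dance 45 ends, so nothing later overlaps Dance 45 either.
Kettlebell Express starts exactly when Stretch Circuit ends (back-to-back, no overlap).
Overlapping pairs: Cardio Intro & Dance Basics, Rowing Power & Zumba 60 — 2 in total.

2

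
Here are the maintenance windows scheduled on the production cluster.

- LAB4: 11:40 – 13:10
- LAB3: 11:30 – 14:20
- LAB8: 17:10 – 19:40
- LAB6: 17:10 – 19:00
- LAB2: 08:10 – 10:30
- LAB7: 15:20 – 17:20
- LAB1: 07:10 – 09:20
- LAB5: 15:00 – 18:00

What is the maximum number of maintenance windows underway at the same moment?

4

Sort all start/end points and keep a running count:
07:10 start LAB1 → 1
08:10 start LAB2 → 2
09:20 end LAB1 → 1
10:30 end LAB2 → 0
11:30 start LAB3 → 1
11:40 start LAB4 → 2
13:10 end LAB4 → 1
14:20 end LAB3 → 0
15:00 start LAB5 → 1
15:20 start LAB7 → 2
17:10 start LAB6 → 3
17:10 start LAB8 → 4
17:20 end LAB7 → 3
18:00 end LAB5 → 2
19:00 end LAB6 → 1
19:40 end LAB8 → 0
Peak is 4, at 17:10 (LAB5, LAB6, LAB7, LAB8).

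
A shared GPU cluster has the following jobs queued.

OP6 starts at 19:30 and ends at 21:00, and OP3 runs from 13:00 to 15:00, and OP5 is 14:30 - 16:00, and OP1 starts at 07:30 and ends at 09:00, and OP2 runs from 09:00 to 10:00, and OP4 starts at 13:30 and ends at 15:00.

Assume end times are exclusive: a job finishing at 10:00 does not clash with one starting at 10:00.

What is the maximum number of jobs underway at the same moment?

3

Walk through starts and ends in time order (an end at T is processed before a start at T):
07:30 start OP1 → 1
09:00 end OP1 → 0
09:00 start OP2 → 1
10:00 end OP2 → 0
13:00 start OP3 → 1
13:30 start OP4 → 2
14:30 start OP5 → 3
15:00 end OP3 → 2
15:00 end OP4 → 1
16:00 end OP5 → 0
19:30 start OP6 → 1
21:00 end OP6 → 0
Peak is 3, at 14:30 (OP3, OP4, OP5).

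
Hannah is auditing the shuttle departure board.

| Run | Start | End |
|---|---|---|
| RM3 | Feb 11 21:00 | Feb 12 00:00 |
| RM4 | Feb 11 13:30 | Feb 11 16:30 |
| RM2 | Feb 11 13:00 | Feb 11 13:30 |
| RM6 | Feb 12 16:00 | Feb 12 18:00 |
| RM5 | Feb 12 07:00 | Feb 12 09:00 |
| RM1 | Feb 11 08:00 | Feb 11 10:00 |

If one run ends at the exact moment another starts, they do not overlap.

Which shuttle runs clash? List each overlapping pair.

Sorted by start: RM1, RM2, RM4, RM3, RM5, RM6.
RM2 starts after RM1 ends, so nothing later overlaps RM1 either.
RM4 starts exactly when RM2 ends (back-to-back, no overlap), so nothing later overlaps RM2 either.
RM3 starts after RM4 ends, so nothing later overlaps RM4 either.
RM5 starts after RM3 ends, so nothing later overlaps RM3 either.
RM6 starts after RM5 ends.

no conflicts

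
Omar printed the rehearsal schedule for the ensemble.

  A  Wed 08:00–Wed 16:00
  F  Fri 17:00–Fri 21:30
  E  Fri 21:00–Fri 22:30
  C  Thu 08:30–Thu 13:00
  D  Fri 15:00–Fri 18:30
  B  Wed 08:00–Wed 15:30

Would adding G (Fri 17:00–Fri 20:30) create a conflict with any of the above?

A: ends Wed 16:00 at or before G starts Fri 17:00 → clear.
B: ends Wed 15:30 at or before G starts Fri 17:00 → clear.
C: ends Thu 13:00 at or before G starts Fri 17:00 → clear.
D: starts Fri 15:00 before G ends Fri 20:30, and ends Fri 18:30 after G starts Fri 17:00 → overlap.
F: starts Fri 17:00 before G ends Fri 20:30, and ends Fri 21:30 after G starts Fri 17:00 → overlap.
E: starts Fri 21:00 at or after G ends Fri 20:30 → clear.
G overlaps D, F.

Yes — it overlaps D, F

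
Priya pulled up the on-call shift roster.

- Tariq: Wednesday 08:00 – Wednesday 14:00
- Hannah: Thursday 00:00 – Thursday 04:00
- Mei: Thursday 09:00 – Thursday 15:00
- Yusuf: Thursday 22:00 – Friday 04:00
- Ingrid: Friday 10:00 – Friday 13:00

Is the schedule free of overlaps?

Yes

Check each pair: they overlap iff neither finishes before the other starts.
Sorted by start: Tariq, Hannah, Mei, Yusuf, Ingrid.
Hannah starts after Tariq ends, so nothing later overlaps Tariq either.
Mei starts after Hannah ends, so nothing later overlaps Hannah either.
Yusuf starts after Mei ends, so nothing later overlaps Mei either.
Ingrid starts after Yusuf ends.
Every pair is clear; the schedule has no overlaps.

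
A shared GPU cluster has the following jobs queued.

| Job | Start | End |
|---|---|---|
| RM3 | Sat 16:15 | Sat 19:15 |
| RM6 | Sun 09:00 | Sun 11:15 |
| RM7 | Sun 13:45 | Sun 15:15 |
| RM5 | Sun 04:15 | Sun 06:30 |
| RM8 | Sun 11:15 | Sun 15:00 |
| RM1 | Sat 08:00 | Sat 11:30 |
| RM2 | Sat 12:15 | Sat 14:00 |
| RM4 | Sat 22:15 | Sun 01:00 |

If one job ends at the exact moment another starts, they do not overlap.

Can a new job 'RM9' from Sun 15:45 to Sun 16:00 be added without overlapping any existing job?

RM1: ends Sat 11:30 at or before RM9 starts Sun 15:45 → clear.
RM2: ends Sat 14:00 at or before RM9 starts Sun 15:45 → clear.
RM3: ends Sat 19:15 at or before RM9 starts Sun 15:45 → clear.
RM4: ends Sun 01:00 at or before RM9 starts Sun 15:45 → clear.
RM5: ends Sun 06:30 at or before RM9 starts Sun 15:45 → clear.
RM6: ends Sun 11:15 at or before RM9 starts Sun 15:45 → clear.
RM8: ends Sun 15:00 at or before RM9 starts Sun 15:45 → clear.
RM7: ends Sun 15:15 at or before RM9 starts Sun 15:45 → clear.

Yes — the slot is free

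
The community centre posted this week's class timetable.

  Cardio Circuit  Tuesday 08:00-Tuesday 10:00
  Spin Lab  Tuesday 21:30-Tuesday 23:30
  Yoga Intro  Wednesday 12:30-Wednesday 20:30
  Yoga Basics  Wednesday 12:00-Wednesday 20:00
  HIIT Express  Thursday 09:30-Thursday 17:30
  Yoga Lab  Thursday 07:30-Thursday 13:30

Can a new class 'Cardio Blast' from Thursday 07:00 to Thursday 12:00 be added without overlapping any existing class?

No — it overlaps HIIT Express, Yoga Lab

Cardio Circuit: ends Tuesday 10:00 at or before Cardio Blast starts Thursday 07:00 → clear.
Spin Lab: ends Tuesday 23:30 at or before Cardio Blast starts Thursday 07:00 → clear.
Yoga Basics: ends Wednesday 20:00 at or before Cardio Blast starts Thursday 07:00 → clear.
Yoga Intro: ends Wednesday 20:30 at or before Cardio Blast starts Thursday 07:00 → clear.
Yoga Lab: starts Thursday 07:30 before Cardio Blast ends Thursday 12:00, and ends Thursday 13:30 after Cardio Blast starts Thursday 07:00 → overlap.
HIIT Express: starts Thursday 09:30 before Cardio Blast ends Thursday 12:00, and ends Thursday 17:30 after Cardio Blast starts Thursday 07:00 → overlap.
Cardio Blast overlaps HIIT Express, Yoga Lab.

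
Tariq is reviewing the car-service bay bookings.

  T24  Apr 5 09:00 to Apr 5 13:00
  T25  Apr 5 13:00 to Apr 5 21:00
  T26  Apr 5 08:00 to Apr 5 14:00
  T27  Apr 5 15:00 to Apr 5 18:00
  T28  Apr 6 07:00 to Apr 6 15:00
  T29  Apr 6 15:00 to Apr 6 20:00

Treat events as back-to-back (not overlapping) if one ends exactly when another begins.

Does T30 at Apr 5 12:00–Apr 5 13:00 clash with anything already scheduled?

Yes — it overlaps T24, T26

T26: starts Apr 5 08:00 before T30 ends Apr 5 13:00, and ends Apr 5 14:00 after T30 starts Apr 5 12:00 → overlap.
T24: starts Apr 5 09:00 before T30 ends Apr 5 13:00, and ends Apr 5 13:00 after T30 starts Apr 5 12:00 → overlap.
T25: starts Apr 5 13:00 at or after T30 ends Apr 5 13:00 → clear.
T27: starts Apr 5 15:00 at or after T30 ends Apr 5 13:00 → clear.
T28: starts Apr 6 07:00 at or after T30 ends Apr 5 13:00 → clear.
T29: starts Apr 6 15:00 at or after T30 ends Apr 5 13:00 → clear.
T30 overlaps T24, T26.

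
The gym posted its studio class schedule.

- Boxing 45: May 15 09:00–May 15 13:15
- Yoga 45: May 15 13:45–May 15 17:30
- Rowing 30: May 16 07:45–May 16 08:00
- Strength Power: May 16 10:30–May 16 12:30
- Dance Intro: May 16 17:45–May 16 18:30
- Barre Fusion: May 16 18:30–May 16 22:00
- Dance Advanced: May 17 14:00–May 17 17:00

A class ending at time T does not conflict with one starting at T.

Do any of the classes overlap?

Sorted by start: Boxing 45, Yoga 45, Rowing 30, Strength Power, Dance Intro, Barre Fusion, Dance Advanced.
Yoga 45 starts after Boxing 45 ends, so nothing later overlaps Boxing 45 either.
Rowing 30 starts after Yoga 45 ends, so nothing later overlaps Yoga 45 either.
Strength Power starts after Rowing 30 ends, so nothing later overlaps Rowing 30 either.
Dance Intro starts after Strength Power ends, so nothing later overlaps Strength Power either.
Barre Fusion starts exactly when Dance Intro ends (back-to-back, no overlap), so nothing later overlaps Dance Intro either.
Dance Advanced starts after Barre Fusion ends.
Every pair is clear; the schedule has no overlaps.

No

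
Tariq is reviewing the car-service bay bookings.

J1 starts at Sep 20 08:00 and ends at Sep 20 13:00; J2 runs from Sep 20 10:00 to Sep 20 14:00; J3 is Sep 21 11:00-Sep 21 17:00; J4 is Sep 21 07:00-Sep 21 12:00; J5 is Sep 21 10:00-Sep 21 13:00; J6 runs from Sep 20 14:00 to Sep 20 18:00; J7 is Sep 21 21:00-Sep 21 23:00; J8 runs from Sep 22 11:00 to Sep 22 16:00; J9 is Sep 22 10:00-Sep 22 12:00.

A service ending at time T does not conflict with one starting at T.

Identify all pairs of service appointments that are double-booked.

J1 & J2, J3 & J4, J3 & J5, J4 & J5, J8 & J9

Sorted by start: J1, J2, J6, J4, J5, J3, J7, J9, J8.
J2 starts before J1 ends → J1 and J2 overlap.
J6 starts after J1 ends — done with J1.
J6 starts exactly when J2 ends (back-to-back, no overlap) — done with J2.
J4 starts after J6 ends — done with J6.
J5 starts before J4 ends → J4 and J5 overlap.
J3 starts before J4 ends → J4 and J3 overlap.
J7 starts after J4 ends — done with J4.
J3 starts before J5 ends → J5 and J3 overlap.
J7 starts after J5 ends — done with J5.
J7 starts after J3 ends — done with J3.
J9 starts after J7 ends — done with J7.
J8 starts before J9 ends → J9 and J8 overlap.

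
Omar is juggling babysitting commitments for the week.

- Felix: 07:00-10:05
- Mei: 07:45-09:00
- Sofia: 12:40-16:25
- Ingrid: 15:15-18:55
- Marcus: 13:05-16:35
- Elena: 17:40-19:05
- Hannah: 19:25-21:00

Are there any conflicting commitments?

Yes

Sorted by start: Felix, Mei, Sofia, Marcus, Ingrid, Elena, Hannah.
Mei starts before Felix ends → Felix and Mei overlap.
That's a conflict, so the schedule is not conflict-free.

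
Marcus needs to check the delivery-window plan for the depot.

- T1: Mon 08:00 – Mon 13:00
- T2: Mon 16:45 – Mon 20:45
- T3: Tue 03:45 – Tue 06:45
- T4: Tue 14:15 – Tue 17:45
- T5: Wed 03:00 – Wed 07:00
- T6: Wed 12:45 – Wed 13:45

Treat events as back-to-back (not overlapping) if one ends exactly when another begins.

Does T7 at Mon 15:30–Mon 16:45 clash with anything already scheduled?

T1: ends Mon 13:00 at or before T7 starts Mon 15:30 → clear.
T2: starts Mon 16:45 at or after T7 ends Mon 16:45 → clear.
T3: starts Tue 03:45 at or after T7 ends Mon 16:45 → clear.
T4: starts Tue 14:15 at or after T7 ends Mon 16:45 → clear.
T5: starts Wed 03:00 at or after T7 ends Mon 16:45 → clear.
T6: starts Wed 12:45 at or after T7 ends Mon 16:45 → clear.

No — it doesn't clash with anything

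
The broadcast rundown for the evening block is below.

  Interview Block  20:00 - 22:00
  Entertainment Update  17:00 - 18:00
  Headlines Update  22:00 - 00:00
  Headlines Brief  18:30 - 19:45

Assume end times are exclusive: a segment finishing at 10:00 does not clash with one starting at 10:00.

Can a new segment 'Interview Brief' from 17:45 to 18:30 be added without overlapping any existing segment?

Entertainment Update: starts 17:00 before Interview Brief ends 18:30, and ends 18:00 after Interview Brief starts 17:45 → overlap.
Headlines Brief: starts 18:30 at or after Interview Brief ends 18:30 → clear.
Interview Block: starts 20:00 at or after Interview Brief ends 18:30 → clear.
Headlines Update: starts 22:00 at or after Interview Brief ends 18:30 → clear.
Interview Brief overlaps Entertainment Update.

No — it overlaps Entertainment Update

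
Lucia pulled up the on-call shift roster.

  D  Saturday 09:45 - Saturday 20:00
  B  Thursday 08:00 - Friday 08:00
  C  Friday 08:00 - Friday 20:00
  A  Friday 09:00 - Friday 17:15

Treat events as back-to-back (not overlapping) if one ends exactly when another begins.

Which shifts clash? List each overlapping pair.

Sorted by start: B, C, A, D.
C starts exactly when B ends (back-to-back, no overlap) — done with B.
A starts before C ends → C and A overlap.
D starts after C ends.
D starts after A ends.

A & C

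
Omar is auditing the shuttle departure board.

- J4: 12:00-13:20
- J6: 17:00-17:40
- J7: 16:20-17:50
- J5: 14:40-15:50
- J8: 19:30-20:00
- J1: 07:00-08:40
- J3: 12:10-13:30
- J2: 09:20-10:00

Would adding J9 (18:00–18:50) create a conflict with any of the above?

J1: ends 08:40 at or before J9 starts 18:00 → clear.
J2: ends 10:00 at or before J9 starts 18:00 → clear.
J4: ends 13:20 at or before J9 starts 18:00 → clear.
J3: ends 13:30 at or before J9 starts 18:00 → clear.
J5: ends 15:50 at or before J9 starts 18:00 → clear.
J7: ends 17:50 at or before J9 starts 18:00 → clear.
J6: ends 17:40 at or before J9 starts 18:00 → clear.
J8: starts 19:30 at or after J9 ends 18:50 → clear.

No — it doesn't clash with anything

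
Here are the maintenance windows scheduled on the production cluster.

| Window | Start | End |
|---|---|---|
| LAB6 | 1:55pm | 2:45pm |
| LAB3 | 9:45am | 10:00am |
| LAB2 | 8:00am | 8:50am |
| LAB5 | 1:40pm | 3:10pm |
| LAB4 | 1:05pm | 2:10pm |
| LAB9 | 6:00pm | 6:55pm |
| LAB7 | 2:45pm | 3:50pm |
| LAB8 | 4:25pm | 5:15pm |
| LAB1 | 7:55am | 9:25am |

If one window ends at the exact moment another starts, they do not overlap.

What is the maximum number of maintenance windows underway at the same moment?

Walk through starts and ends in time order (an end at T is processed before a start at T):
7:55am start LAB1 → 1
8:00am start LAB2 → 2
8:50am end LAB2 → 1
9:25am end LAB1 → 0
9:45am start LAB3 → 1
10:00am end LAB3 → 0
1:05pm start LAB4 → 1
1:40pm start LAB5 → 2
1:55pm start LAB6 → 3
2:10pm end LAB4 → 2
2:45pm end LAB6 → 1
2:45pm start LAB7 → 2
3:10pm end LAB5 → 1
3:50pm end LAB7 → 0
4:25pm start LAB8 → 1
5:15pm end LAB8 → 0
6:00pm start LAB9 → 1
6:55pm end LAB9 → 0
Peak is 3, at 1:55pm (LAB4, LAB5, LAB6).

3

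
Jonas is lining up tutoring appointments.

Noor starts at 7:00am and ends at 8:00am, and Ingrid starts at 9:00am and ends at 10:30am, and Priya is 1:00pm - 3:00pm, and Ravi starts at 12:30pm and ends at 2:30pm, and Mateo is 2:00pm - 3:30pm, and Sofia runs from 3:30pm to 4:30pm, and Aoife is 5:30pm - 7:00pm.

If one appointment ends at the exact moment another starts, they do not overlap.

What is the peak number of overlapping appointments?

3

Sort all start/end points and keep a running count:
7:00am start Noor → 1
8:00am end Noor → 0
9:00am start Ingrid → 1
10:30am end Ingrid → 0
12:30pm start Ravi → 1
1:00pm start Priya → 2
2:00pm start Mateo → 3
2:30pm end Ravi → 2
3:00pm end Priya → 1
3:30pm end Mateo → 0
3:30pm start Sofia → 1
4:30pm end Sofia → 0
5:30pm start Aoife → 1
7:00pm end Aoife → 0
Peak is 3, at 2:00pm (Mateo, Priya, Ravi).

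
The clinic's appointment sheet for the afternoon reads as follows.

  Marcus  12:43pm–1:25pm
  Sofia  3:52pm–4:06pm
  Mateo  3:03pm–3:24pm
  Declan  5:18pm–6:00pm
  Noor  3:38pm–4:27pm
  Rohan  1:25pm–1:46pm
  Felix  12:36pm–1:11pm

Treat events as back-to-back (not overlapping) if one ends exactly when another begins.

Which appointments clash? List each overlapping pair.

Felix & Marcus, Noor & Sofia

Sorted by start: Felix, Marcus, Rohan, Mateo, Noor, Sofia, Declan.
Marcus starts before Felix ends → Felix and Marcus overlap.
Rohan starts after Felix ends — done with Felix.
Rohan starts exactly when Marcus ends (back-to-back, no overlap) — done with Marcus.
Mateo starts after Rohan ends — done with Rohan.
Noor starts after Mateo ends — done with Mateo.
Sofia starts before Noor ends → Noor and Sofia overlap.
Declan starts after Noor ends.
Declan starts after Sofia ends.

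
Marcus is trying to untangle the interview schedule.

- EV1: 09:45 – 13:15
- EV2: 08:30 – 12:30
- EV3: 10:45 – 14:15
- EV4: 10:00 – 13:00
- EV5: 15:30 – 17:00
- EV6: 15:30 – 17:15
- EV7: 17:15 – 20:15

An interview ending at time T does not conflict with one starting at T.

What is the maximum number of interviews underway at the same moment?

Walk through starts and ends in time order (an end at T is processed before a start at T):
08:30 start EV2 → 1
09:45 start EV1 → 2
10:00 start EV4 → 3
10:45 start EV3 → 4
12:30 end EV2 → 3
13:00 end EV4 → 2
13:15 end EV1 → 1
14:15 end EV3 → 0
15:30 start EV5 → 1
15:30 start EV6 → 2
17:00 end EV5 → 1
17:15 end EV6 → 0
17:15 start EV7 → 1
20:15 end EV7 → 0
Peak is 4, at 10:45 (EV1, EV2, EV3, EV4).

4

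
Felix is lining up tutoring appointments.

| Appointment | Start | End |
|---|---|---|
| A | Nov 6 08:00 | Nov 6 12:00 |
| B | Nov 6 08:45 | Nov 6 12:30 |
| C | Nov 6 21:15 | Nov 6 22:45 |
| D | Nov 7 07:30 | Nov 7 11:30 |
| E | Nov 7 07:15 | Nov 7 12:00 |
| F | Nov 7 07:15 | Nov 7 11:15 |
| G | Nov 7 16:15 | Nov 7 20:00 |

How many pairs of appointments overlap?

4

Two intervals overlap when each starts before the other ends.
Sorted by start: A, B, C, E, F, D, G.
B starts before A ends → A and B overlap.
C starts after A ends; A is clear from here.
C starts after B ends; B is clear from here.
E starts after C ends; C is clear from here.
F starts before E ends → E and F overlap.
D starts before E ends → E and D overlap.
G starts after E ends.
D starts before F ends → F and D overlap.
G starts after F ends.
G starts after D ends.
Overlapping pairs: A & B, D & E, D & F, E & F — 4 in total.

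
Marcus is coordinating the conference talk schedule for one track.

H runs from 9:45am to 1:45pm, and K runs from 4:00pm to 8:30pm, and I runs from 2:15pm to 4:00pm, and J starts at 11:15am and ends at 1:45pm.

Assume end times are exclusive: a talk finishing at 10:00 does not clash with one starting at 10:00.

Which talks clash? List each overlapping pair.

Sorted by start: H, J, I, K.
J starts before H ends → H and J overlap.
I starts after H ends; H is clear from here.
I starts after J ends; J is clear from here.
K starts exactly when I ends (back-to-back, no overlap).

H & J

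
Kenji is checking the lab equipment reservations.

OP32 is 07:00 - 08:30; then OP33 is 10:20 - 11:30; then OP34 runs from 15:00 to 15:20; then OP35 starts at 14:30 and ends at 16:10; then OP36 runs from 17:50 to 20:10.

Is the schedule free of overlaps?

No

Two intervals overlap when each starts before the other ends.
Sorted by start: OP32, OP33, OP35, OP34, OP36.
OP33 starts after OP32 ends; OP32 is clear from here.
OP35 starts after OP33 ends; OP33 is clear from here.
OP34 starts before OP35 ends → OP35 and OP34 overlap.
That's a conflict, so the schedule is not conflict-free.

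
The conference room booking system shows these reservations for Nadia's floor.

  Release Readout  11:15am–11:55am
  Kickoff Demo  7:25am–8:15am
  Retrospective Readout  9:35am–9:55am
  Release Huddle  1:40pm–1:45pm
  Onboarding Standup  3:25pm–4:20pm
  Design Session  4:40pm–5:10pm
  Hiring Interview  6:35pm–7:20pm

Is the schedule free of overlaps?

Yes

Check each pair: they overlap iff neither finishes before the other starts.
Sorted by start: Kickoff Demo, Retrospective Readout, Release Readout, Release Huddle, Onboarding Standup, Design Session, Hiring Interview.
Retrospective Readout starts after Kickoff Demo ends; Kickoff Demo is clear from here.
Release Readout starts after Retrospective Readout ends; Retrospective Readout is clear from here.
Release Huddle starts after Release Readout ends; Release Readout is clear from here.
Onboarding Standup starts after Release Huddle ends; Release Huddle is clear from here.
Design Session starts after Onboarding Standup ends; Onboarding Standup is clear from here.
Hiring Interview starts after Design Session ends.
Every pair is clear; the schedule has no overlaps.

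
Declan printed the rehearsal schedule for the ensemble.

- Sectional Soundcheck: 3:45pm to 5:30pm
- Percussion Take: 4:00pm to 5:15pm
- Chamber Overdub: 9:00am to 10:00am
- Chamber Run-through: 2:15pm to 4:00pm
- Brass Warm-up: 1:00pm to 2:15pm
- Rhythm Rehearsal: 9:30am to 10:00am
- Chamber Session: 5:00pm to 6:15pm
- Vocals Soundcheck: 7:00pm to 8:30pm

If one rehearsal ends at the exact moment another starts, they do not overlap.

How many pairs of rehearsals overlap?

5

Sorted by start: Chamber Overdub, Rhythm Rehearsal, Brass Warm-up, Chamber Run-through, Sectional Soundcheck, Percussion Take, Chamber Session, Vocals Soundcheck.
Rhythm Rehearsal starts before Chamber Overdub ends → Chamber Overdub and Rhythm Rehearsal overlap.
Brass Warm-up starts after Chamber Overdub ends — done with Chamber Overdub.
Brass Warm-up starts after Rhythm Rehearsal ends — done with Rhythm Rehearsal.
Chamber Run-through starts exactly when Brass Warm-up ends (back-to-back, no overlap) — done with Brass Warm-up.
Sectional Soundcheck starts before Chamber Run-through ends → Chamber Run-through and Sectional Soundcheck overlap.
Percussion Take starts exactly when Chamber Run-through ends (back-to-back, no overlap) — done with Chamber Run-through.
Percussion Take starts before Sectional Soundcheck ends → Sectional Soundcheck and Percussion Take overlap.
Chamber Session starts before Sectional Soundcheck ends → Sectional Soundcheck and Chamber Session overlap.
Vocals Soundcheck starts after Sectional Soundcheck ends.
Chamber Session starts before Percussion Take ends → Percussion Take and Chamber Session overlap.
Vocals Soundcheck starts after Percussion Take ends.
Vocals Soundcheck starts after Chamber Session ends.
Overlapping pairs: Chamber Overdub & Rhythm Rehearsal, Chamber Run-through & Sectional Soundcheck, Chamber Session & Percussion Take, Chamber Session & Sectional Soundcheck, Percussion Take & Sectional Soundcheck — 5 in total.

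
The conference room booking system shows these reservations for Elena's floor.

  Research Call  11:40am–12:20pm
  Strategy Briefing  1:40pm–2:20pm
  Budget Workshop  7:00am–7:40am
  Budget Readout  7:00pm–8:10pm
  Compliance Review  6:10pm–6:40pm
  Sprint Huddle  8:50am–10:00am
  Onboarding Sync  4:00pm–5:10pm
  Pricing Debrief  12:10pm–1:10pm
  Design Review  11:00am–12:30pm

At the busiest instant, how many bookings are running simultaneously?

Walk through starts and ends in time order (an end at T is processed before a start at T):
7:00am start Budget Workshop → 1
7:40am end Budget Workshop → 0
8:50am start Sprint Huddle → 1
10:00am end Sprint Huddle → 0
11:00am start Design Review → 1
11:40am start Research Call → 2
12:10pm start Pricing Debrief → 3
12:20pm end Research Call → 2
12:30pm end Design Review → 1
1:10pm end Pricing Debrief → 0
1:40pm start Strategy Briefing → 1
2:20pm end Strategy Briefing → 0
4:00pm start Onboarding Sync → 1
5:10pm end Onboarding Sync → 0
6:10pm start Compliance Review → 1
6:40pm end Compliance Review → 0
7:00pm start Budget Readout → 1
8:10pm end Budget Readout → 0
Peak is 3, at 12:10pm (Design Review, Pricing Debrief, Research Call).

3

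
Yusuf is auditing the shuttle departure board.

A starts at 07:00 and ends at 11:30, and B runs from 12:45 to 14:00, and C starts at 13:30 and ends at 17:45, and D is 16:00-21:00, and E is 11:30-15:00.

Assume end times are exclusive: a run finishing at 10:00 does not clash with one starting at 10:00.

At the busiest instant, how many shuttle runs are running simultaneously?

Walk through starts and ends in time order (an end at T is processed before a start at T):
07:00 start A → 1
11:30 end A → 0
11:30 start E → 1
12:45 start B → 2
13:30 start C → 3
14:00 end B → 2
15:00 end E → 1
16:00 start D → 2
17:45 end C → 1
21:00 end D → 0
Peak is 3, at 13:30 (B, C, E).

3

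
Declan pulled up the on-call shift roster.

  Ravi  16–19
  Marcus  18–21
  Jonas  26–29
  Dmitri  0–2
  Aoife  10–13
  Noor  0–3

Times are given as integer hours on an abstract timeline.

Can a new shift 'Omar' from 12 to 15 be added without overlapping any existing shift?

No — it overlaps Aoife

Dmitri: ends 2 at or before Omar starts 12 → clear.
Noor: ends 3 at or before Omar starts 12 → clear.
Aoife: starts 10 before Omar ends 15, and ends 13 after Omar starts 12 → overlap.
Ravi: starts 16 at or after Omar ends 15 → clear.
Marcus: starts 18 at or after Omar ends 15 → clear.
Jonas: starts 26 at or after Omar ends 15 → clear.
Omar overlaps Aoife.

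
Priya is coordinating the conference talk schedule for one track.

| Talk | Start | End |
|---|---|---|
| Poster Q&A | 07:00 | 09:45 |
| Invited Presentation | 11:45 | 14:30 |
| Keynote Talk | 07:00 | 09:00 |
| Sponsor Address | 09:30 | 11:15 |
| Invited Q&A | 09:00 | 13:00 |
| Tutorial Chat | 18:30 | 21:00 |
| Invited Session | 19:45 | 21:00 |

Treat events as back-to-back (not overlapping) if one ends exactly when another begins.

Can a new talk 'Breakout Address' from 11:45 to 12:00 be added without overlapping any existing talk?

No — it overlaps Invited Presentation, Invited Q&A

Poster Q&A: ends 09:45 at or before Breakout Address starts 11:45 → clear.
Keynote Talk: ends 09:00 at or before Breakout Address starts 11:45 → clear.
Invited Q&A: starts 09:00 before Breakout Address ends 12:00, and ends 13:00 after Breakout Address starts 11:45 → overlap.
Sponsor Address: ends 11:15 at or before Breakout Address starts 11:45 → clear.
Invited Presentation: starts 11:45 before Breakout Address ends 12:00, and ends 14:30 after Breakout Address starts 11:45 → overlap.
Tutorial Chat: starts 18:30 at or after Breakout Address ends 12:00 → clear.
Invited Session: starts 19:45 at or after Breakout Address ends 12:00 → clear.
Breakout Address overlaps Invited Presentation, Invited Q&A.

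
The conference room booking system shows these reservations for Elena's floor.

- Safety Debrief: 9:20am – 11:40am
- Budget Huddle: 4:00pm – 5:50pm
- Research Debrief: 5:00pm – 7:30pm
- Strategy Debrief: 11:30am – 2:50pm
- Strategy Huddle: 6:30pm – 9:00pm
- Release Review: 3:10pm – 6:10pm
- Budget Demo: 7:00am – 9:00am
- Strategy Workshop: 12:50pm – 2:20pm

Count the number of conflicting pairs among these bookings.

6

Sorted by start: Budget Demo, Safety Debrief, Strategy Debrief, Strategy Workshop, Release Review, Budget Huddle, Research Debrief, Strategy Huddle.
Safety Debrief starts after Budget Demo ends, so Budget Demo has no further overlaps.
Strategy Debrief starts before Safety Debrief ends → Safety Debrief and Strategy Debrief overlap.
Strategy Workshop starts after Safety Debrief ends, so Safety Debrief has no further overlaps.
Strategy Workshop starts before Strategy Debrief ends → Strategy Debrief and Strategy Workshop overlap.
Release Review starts after Strategy Debrief ends, so Strategy Debrief has no further overlaps.
Release Review starts after Strategy Workshop ends, so Strategy Workshop has no further overlaps.
Budget Huddle starts before Release Review ends → Release Review and Budget Huddle overlap.
Research Debrief starts before Release Review ends → Release Review and Research Debrief overlap.
Strategy Huddle starts after Release Review ends.
Research Debrief starts before Budget Huddle ends → Budget Huddle and Research Debrief overlap.
Strategy Huddle starts after Budget Huddle ends.
Strategy Huddle starts before Research Debrief ends → Research Debrief and Strategy Huddle overlap.
Overlapping pairs: Budget Huddle & Release Review, Budget Huddle & Research Debrief, Release Review & Research Debrief, Research Debrief & Strategy Huddle, Safety Debrief & Strategy Debrief, Strategy Debrief & Strategy Workshop — 6 in total.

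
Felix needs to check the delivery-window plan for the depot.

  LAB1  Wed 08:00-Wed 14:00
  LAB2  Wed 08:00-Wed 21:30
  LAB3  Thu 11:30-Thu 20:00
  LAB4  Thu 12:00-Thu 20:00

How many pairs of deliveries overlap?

Check each pair: they overlap iff neither finishes before the other starts.
Sorted by start: LAB1, LAB2, LAB3, LAB4.
LAB2 starts before LAB1 ends → LAB1 and LAB2 overlap.
LAB3 starts after LAB1 ends, so LAB1 has no further overlaps.
LAB3 starts after LAB2 ends, so LAB2 has no further overlaps.
LAB4 starts before LAB3 ends → LAB3 and LAB4 overlap.
Overlapping pairs: LAB1 & LAB2, LAB3 & LAB4 — 2 in total.

2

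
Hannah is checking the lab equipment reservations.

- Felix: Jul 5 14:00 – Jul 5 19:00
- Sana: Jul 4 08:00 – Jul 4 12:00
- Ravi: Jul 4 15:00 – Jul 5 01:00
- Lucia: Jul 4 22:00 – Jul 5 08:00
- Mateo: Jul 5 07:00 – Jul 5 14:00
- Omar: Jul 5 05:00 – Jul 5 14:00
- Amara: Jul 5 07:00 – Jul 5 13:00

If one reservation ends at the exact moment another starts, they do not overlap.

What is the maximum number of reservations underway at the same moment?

Sort all start/end points and keep a running count:
Jul 4 08:00 start Sana → 1
Jul 4 12:00 end Sana → 0
Jul 4 15:00 start Ravi → 1
Jul 4 22:00 start Lucia → 2
Jul 5 01:00 end Ravi → 1
Jul 5 05:00 start Omar → 2
Jul 5 07:00 start Amara → 3
Jul 5 07:00 start Mateo → 4
Jul 5 08:00 end Lucia → 3
Jul 5 13:00 end Amara → 2
Jul 5 14:00 end Mateo → 1
Jul 5 14:00 end Omar → 0
Jul 5 14:00 start Felix → 1
Jul 5 19:00 end Felix → 0
Peak is 4, at Jul 5 07:00 (Amara, Lucia, Mateo, Omar).

4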